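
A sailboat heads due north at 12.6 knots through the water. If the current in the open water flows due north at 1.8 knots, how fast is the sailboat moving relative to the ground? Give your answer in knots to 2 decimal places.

Taking east as x and north as y: velocity relative to the water = (0.000, 12.600) knots; the water relative to ground = (0.000, 1.800) knots.
Velocity relative to ground = (0.000, 12.600) + (0.000, 1.800) = (0.000, 14.400) knots.
Speed = |(0.000, 14.400)| = 14.400 knots.

14.40 knots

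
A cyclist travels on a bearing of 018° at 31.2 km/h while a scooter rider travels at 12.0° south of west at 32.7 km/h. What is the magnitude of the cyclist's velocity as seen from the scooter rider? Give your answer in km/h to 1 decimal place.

55.3 km/h

Taking east as x and north as y: cyclist velocity = (9.641, 29.673) km/h; scooter rider velocity = (-31.985, -6.799) km/h.
Velocity of cyclist relative to scooter rider = (9.641, 29.673) − (-31.985, -6.799) = (41.627, 36.472) km/h.
Magnitude = |(41.627, 36.472)| = 55.344 km/h.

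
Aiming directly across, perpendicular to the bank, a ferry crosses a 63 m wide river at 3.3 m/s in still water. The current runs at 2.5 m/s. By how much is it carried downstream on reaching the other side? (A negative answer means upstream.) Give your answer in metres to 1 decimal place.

47.7 m

Perpendicular speed = 3.300 m/s; crossing time = 63 / 3.300 = 19.091 s.
Net downstream speed = 2.500 m/s.
Drift = 2.500 × 19.091 = 47.727 m (downstream).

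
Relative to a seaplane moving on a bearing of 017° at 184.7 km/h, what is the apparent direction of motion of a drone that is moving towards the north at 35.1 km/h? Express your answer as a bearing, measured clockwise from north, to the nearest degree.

Taking east as x and north as y: drone velocity = (0.000, 35.100) km/h; seaplane velocity = (54.001, 176.629) km/h.
Velocity of drone relative to seaplane = (0.000, 35.100) − (54.001, 176.629) = (-54.001, -141.529) km/h.
Bearing = atan2(-54.00, -141.53) = 200.88° clockwise from north.

201°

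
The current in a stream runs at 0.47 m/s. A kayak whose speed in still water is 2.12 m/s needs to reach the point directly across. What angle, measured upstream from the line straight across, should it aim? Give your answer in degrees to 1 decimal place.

12.8°

To cancel the current, the upstream component of the kayak's velocity must equal the flow: 2.12 sin θ = 0.47.
sin θ = 0.47 / 2.12 = 0.2217.
θ = arcsin(0.2217) = 12.809°.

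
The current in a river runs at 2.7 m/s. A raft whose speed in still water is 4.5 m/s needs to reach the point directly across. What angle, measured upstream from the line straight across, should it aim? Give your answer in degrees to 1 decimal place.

To cancel the current, the upstream component of the raft's velocity must equal the flow: 4.5 sin θ = 2.7.
sin θ = 2.7 / 4.5 = 0.6000.
θ = arcsin(0.6000) = 36.870°.

36.9°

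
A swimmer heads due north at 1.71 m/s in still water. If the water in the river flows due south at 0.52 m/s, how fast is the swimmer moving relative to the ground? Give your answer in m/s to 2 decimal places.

1.19 m/s

Taking east as x and north as y: velocity relative to the water = (0.000, 1.710) m/s; the water relative to ground = (0.000, -0.520) m/s.
Velocity relative to ground = (0.000, 1.710) + (0.000, -0.520) = (0.000, 1.190) m/s.
Speed = |(0.000, 1.190)| = 1.190 m/s.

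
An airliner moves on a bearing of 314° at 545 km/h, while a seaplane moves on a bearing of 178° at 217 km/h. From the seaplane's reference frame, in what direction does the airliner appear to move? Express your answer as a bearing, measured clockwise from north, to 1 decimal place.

Taking east as x and north as y: airliner velocity = (-392.040, 378.589) km/h; seaplane velocity = (7.573, -216.868) km/h.
Velocity of airliner relative to seaplane = (-392.040, 378.589) − (7.573, -216.868) = (-399.613, 595.457) km/h.
Bearing = atan2(-399.61, 595.46) = 326.13° clockwise from north.

326.1°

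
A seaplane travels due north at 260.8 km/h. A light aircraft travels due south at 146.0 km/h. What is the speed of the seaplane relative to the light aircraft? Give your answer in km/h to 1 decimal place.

Taking east as x and north as y: seaplane velocity = (0.000, 260.800) km/h; light aircraft velocity = (0.000, -146.000) km/h.
Velocity of seaplane relative to light aircraft = (0.000, 260.800) − (0.000, -146.000) = (0.000, 406.800) km/h.
Magnitude = |(0.000, 406.800)| = 406.800 km/h.

406.8 km/h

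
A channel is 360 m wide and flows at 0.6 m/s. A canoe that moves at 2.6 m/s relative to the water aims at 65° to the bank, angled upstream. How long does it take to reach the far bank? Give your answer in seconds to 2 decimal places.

The component of the canoe's velocity perpendicular to the bank is 2.6 × sin 65° = 2.356 m/s.
Only the cross-stream component determines the crossing time; the current contributes nothing perpendicular to the bank.
Time = 360 / 2.356 = 152.775 s.

152.78 s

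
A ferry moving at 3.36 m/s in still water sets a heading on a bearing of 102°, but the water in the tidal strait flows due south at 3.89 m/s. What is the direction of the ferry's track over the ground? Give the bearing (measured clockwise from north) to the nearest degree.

Taking east as x and north as y: velocity relative to the water = (3.287, -0.699) m/s; the water relative to ground = (0.000, -3.890) m/s.
Velocity relative to ground = (3.287, -0.699) + (0.000, -3.890) = (3.287, -4.589) m/s.
Bearing = atan2(3.29, -4.59) = 144.39° clockwise from north.

144°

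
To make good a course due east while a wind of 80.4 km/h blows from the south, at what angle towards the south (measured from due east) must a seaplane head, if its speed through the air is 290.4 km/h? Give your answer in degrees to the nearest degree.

16°

The wind pushes perpendicular to the desired track; the heading must have a component into the wind equal to 80.4 km/h: 290.4 sin θ = 80.4.
sin θ = 0.2769, so θ = 16.073°.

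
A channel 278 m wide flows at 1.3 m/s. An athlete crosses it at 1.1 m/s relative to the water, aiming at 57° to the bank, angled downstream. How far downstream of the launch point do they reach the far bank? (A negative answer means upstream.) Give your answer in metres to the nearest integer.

Perpendicular speed = 0.923 m/s; crossing time = 278 / 0.923 = 301.343 s.
Net downstream speed = 1.899 m/s.
Drift = 1.899 × 301.343 = 572.281 m (downstream).

572 m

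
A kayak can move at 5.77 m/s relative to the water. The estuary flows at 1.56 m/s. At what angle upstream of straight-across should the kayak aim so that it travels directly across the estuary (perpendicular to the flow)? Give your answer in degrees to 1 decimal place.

To cancel the current, the upstream component of the kayak's velocity must equal the flow: 5.77 sin θ = 1.56.
sin θ = 1.56 / 5.77 = 0.2704.
θ = arcsin(0.2704) = 15.686°.

15.7°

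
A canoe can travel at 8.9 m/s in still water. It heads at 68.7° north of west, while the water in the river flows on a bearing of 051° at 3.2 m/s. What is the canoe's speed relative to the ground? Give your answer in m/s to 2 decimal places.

Taking east as x and north as y: velocity relative to the water = (-3.233, 8.292) m/s; the water relative to ground = (2.487, 2.014) m/s.
Velocity relative to ground = (-3.233, 8.292) + (2.487, 2.014) = (-0.746, 10.306) m/s.
Speed = |(-0.746, 10.306)| = 10.333 m/s.

10.33 m/s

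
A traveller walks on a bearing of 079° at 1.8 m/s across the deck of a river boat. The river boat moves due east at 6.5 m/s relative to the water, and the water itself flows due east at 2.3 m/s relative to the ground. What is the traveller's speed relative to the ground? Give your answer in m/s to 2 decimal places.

In east/north components (m/s): traveller relative to river boat = (1.767, 0.343); river boat relative to water = (6.500, 0.000); water relative to ground = (2.300, 0.000).
Sum = (10.567, 0.343) m/s.
Speed = |(10.567, 0.343)| = 10.573 m/s.

10.57 m/s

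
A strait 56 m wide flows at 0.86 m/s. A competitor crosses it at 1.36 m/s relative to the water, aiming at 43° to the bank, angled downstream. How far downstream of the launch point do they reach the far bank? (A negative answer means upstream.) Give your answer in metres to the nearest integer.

112 m

Perpendicular speed = 0.928 m/s; crossing time = 56 / 0.928 = 60.376 s.
Net downstream speed = 1.855 m/s.
Drift = 1.855 × 60.376 = 111.976 m (downstream).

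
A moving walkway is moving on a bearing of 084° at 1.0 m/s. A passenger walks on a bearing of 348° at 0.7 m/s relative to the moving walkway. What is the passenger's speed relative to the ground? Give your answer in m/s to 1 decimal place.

Taking east as x and north as y: moving walkway velocity = (0.995, 0.105) m/s; passenger velocity relative to moving walkway = (-0.146, 0.685) m/s.
Velocity relative to ground = (0.995, 0.105) + (-0.146, 0.685) = (0.849, 0.789) m/s.
Speed = |(0.849, 0.789)| = 1.159 m/s.

1.2 m/s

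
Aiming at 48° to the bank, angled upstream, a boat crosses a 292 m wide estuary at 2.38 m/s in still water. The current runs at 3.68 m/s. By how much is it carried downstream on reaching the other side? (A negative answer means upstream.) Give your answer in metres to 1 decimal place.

Perpendicular speed = 1.769 m/s; crossing time = 292 / 1.769 = 165.094 s.
Net downstream speed = 2.087 m/s.
Drift = 2.087 × 165.094 = 344.630 m (downstream).

344.6 m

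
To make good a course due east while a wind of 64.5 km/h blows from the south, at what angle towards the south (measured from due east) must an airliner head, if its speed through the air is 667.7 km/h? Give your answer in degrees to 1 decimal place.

5.5°

The wind pushes perpendicular to the desired track; the heading must have a component into the wind equal to 64.5 km/h: 667.7 sin θ = 64.5.
sin θ = 0.0966, so θ = 5.543°.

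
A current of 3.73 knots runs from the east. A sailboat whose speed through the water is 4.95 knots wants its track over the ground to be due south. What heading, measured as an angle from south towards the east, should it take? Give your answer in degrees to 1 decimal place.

48.9°

The current pushes perpendicular to the desired track; the heading must have a component into the current equal to 3.73 knots: 4.95 sin θ = 3.73.
sin θ = 0.7535, so θ = 48.898°.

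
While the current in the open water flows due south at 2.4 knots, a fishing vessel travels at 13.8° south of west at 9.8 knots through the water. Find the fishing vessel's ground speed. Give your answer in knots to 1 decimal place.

Taking east as x and north as y: velocity relative to the water = (-9.517, -2.338) knots; the water relative to ground = (0.000, -2.400) knots.
Velocity relative to ground = (-9.517, -2.338) + (0.000, -2.400) = (-9.517, -4.738) knots.
Speed = |(-9.517, -4.738)| = 10.631 knots.

10.6 knots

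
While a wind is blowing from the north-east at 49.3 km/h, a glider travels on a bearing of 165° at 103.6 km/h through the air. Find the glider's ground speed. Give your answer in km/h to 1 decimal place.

135.2 km/h

Taking east as x and north as y: velocity relative to the air = (26.814, -100.070) km/h; the air relative to ground = (-34.860, -34.860) km/h.
Velocity relative to ground = (26.814, -100.070) + (-34.860, -34.860) = (-8.047, -134.930) km/h.
Speed = |(-8.047, -134.930)| = 135.170 km/h.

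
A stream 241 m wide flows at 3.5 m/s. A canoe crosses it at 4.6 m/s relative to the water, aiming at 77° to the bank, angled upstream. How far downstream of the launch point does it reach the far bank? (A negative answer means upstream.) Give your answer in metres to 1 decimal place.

Perpendicular speed = 4.482 m/s; crossing time = 241 / 4.482 = 53.769 s.
Net downstream speed = 2.465 m/s.
Drift = 2.465 × 53.769 = 132.554 m (downstream).

132.6 m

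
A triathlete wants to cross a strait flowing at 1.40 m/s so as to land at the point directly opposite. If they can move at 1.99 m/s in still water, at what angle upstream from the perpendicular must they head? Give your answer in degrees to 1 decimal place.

44.7°

To cancel the current, the upstream component of the triathlete's velocity must equal the flow: 1.99 sin θ = 1.40.
sin θ = 1.40 / 1.99 = 0.7035.
θ = arcsin(0.7035) = 44.710°.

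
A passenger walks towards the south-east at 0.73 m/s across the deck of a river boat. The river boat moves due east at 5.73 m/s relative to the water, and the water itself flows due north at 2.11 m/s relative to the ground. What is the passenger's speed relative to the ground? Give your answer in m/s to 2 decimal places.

6.45 m/s

In east/north components (m/s): passenger relative to river boat = (0.516, -0.516); river boat relative to water = (5.730, 0.000); water relative to ground = (0.000, 2.110).
Sum = (6.246, 1.594) m/s.
Speed = |(6.246, 1.594)| = 6.446 m/s.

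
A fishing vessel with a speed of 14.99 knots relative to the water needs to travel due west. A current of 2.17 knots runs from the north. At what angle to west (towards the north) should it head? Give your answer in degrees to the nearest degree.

8°

The current pushes perpendicular to the desired track; the heading must have a component into the current equal to 2.17 knots: 14.99 sin θ = 2.17.
sin θ = 0.1448, so θ = 8.324°.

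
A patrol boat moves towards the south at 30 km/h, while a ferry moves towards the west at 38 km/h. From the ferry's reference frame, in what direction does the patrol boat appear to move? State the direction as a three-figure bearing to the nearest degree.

128°

Taking east as x and north as y: patrol boat velocity = (0.000, -30.000) km/h; ferry velocity = (-38.000, 0.000) km/h.
Velocity of patrol boat relative to ferry = (0.000, -30.000) − (-38.000, 0.000) = (38.000, -30.000) km/h.
Bearing = atan2(38.00, -30.00) = 128.29° clockwise from north.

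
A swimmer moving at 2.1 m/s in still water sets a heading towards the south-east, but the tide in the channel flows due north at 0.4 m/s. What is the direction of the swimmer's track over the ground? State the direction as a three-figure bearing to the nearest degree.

Taking east as x and north as y: velocity relative to the water = (1.485, -1.485) m/s; the water relative to ground = (0.000, 0.400) m/s.
Velocity relative to ground = (1.485, -1.485) + (0.000, 0.400) = (1.485, -1.085) m/s.
Bearing = atan2(1.48, -1.08) = 126.15° clockwise from north.

126°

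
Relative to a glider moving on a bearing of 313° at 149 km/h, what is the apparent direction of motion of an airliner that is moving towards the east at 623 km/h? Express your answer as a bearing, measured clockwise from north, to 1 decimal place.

097.9°

Taking east as x and north as y: airliner velocity = (623.000, 0.000) km/h; glider velocity = (-108.972, 101.618) km/h.
Velocity of airliner relative to glider = (623.000, 0.000) − (-108.972, 101.618) = (731.972, -101.618) km/h.
Bearing = atan2(731.97, -101.62) = 97.90° clockwise from north.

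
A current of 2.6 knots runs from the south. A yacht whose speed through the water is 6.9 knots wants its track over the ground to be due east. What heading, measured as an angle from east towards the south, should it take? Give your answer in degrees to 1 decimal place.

The current pushes perpendicular to the desired track; the heading must have a component into the current equal to 2.6 knots: 6.9 sin θ = 2.6.
sin θ = 0.3768, so θ = 22.136°.

22.1°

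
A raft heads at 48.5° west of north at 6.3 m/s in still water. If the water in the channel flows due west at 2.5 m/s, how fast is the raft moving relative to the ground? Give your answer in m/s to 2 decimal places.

8.34 m/s

Taking east as x and north as y: velocity relative to the water = (-4.718, 4.175) m/s; the water relative to ground = (-2.500, 0.000) m/s.
Velocity relative to ground = (-4.718, 4.175) + (-2.500, 0.000) = (-7.218, 4.175) m/s.
Speed = |(-7.218, 4.175)| = 8.339 m/s.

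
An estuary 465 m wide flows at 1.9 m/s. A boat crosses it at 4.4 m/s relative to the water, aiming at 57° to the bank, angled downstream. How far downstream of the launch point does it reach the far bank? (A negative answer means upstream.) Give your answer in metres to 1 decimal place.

Perpendicular speed = 3.690 m/s; crossing time = 465 / 3.690 = 126.011 s.
Net downstream speed = 4.296 m/s.
Drift = 4.296 × 126.011 = 541.396 m (downstream).

541.4 m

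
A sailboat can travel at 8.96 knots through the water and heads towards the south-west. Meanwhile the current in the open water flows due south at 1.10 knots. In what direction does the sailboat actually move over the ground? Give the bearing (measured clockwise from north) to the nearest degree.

Taking east as x and north as y: velocity relative to the water = (-6.336, -6.336) knots; the water relative to ground = (0.000, -1.100) knots.
Velocity relative to ground = (-6.336, -6.336) + (0.000, -1.100) = (-6.336, -7.436) knots.
Bearing = atan2(-6.34, -7.44) = 220.43° clockwise from north.

220°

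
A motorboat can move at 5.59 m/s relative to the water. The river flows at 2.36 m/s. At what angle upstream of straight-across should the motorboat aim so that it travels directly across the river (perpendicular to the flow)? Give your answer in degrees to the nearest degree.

25°

To cancel the current, the upstream component of the motorboat's velocity must equal the flow: 5.59 sin θ = 2.36.
sin θ = 2.36 / 5.59 = 0.4222.
θ = arcsin(0.4222) = 24.972°.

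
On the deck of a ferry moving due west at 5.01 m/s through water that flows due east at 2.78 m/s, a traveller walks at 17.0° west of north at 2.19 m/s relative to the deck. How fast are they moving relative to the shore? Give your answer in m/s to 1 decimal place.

3.6 m/s

In east/north components (m/s): traveller relative to ferry = (-0.640, 2.094); ferry relative to water = (-5.010, 0.000); water relative to ground = (2.780, 0.000).
Sum = (-2.870, 2.094) m/s.
Speed = |(-2.870, 2.094)| = 3.553 m/s.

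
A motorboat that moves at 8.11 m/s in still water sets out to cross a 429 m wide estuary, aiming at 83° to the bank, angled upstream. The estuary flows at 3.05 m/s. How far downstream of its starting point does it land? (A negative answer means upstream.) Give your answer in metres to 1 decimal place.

Perpendicular speed = 8.050 m/s; crossing time = 429 / 8.050 = 53.295 s.
Net downstream speed = 2.062 m/s.
Drift = 2.062 × 53.295 = 109.875 m (downstream).

109.9 m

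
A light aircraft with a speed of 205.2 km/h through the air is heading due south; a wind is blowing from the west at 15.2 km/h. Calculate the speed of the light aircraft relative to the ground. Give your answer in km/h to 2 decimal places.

Taking east as x and north as y: velocity relative to the air = (0.000, -205.200) km/h; the air relative to ground = (15.200, 0.000) km/h.
Velocity relative to ground = (0.000, -205.200) + (15.200, 0.000) = (15.200, -205.200) km/h.
Speed = |(15.200, -205.200)| = 205.762 km/h.

205.76 km/h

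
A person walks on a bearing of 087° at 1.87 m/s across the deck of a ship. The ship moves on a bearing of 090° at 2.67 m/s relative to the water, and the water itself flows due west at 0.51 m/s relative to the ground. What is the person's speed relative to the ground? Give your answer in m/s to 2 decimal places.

4.03 m/s

In east/north components (m/s): person relative to ship = (1.867, 0.098); ship relative to water = (2.670, 0.000); water relative to ground = (-0.510, 0.000).
Sum = (4.027, 0.098) m/s.
Speed = |(4.027, 0.098)| = 4.029 m/s.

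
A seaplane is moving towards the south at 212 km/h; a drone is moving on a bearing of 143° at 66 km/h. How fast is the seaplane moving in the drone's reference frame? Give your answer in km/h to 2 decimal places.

Taking east as x and north as y: seaplane velocity = (0.000, -212.000) km/h; drone velocity = (39.720, -52.710) km/h.
Velocity of seaplane relative to drone = (0.000, -212.000) − (39.720, -52.710) = (-39.720, -159.290) km/h.
Magnitude = |(-39.720, -159.290)| = 164.168 km/h.

164.17 km/h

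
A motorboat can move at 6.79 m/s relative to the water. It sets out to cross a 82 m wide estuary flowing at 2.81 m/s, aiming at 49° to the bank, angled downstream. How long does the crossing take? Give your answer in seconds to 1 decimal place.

16.0 s

The component of the motorboat's velocity perpendicular to the bank is 6.79 × sin 49° = 5.124 m/s.
The flow acts along the bank and has no component across it.
Time = 82 / 5.124 = 16.002 s.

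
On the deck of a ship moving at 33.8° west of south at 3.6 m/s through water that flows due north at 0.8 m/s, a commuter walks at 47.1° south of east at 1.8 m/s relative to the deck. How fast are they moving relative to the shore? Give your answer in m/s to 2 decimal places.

In east/north components (m/s): commuter relative to ship = (1.225, -1.319); ship relative to water = (-2.003, -2.992); water relative to ground = (0.000, 0.800).
Sum = (-0.777, -3.510) m/s.
Speed = |(-0.777, -3.510)| = 3.595 m/s.

3.60 m/s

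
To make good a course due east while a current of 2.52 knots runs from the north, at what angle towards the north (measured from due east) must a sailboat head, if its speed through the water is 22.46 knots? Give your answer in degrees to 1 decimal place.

The current pushes perpendicular to the desired track; the heading must have a component into the current equal to 2.52 knots: 22.46 sin θ = 2.52.
sin θ = 0.1122, so θ = 6.442°.

6.4°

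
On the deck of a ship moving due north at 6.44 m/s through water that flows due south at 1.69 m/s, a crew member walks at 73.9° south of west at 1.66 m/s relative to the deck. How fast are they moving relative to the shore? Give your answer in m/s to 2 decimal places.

In east/north components (m/s): crew member relative to ship = (-0.460, -1.595); ship relative to water = (0.000, 6.440); water relative to ground = (0.000, -1.690).
Sum = (-0.460, 3.155) m/s.
Speed = |(-0.460, 3.155)| = 3.189 m/s.

3.19 m/s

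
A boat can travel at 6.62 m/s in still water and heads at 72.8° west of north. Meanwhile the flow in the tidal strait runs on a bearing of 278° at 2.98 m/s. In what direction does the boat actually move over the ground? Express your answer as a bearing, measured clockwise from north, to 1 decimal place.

284.3°

Taking east as x and north as y: velocity relative to the water = (-6.324, 1.958) m/s; the water relative to ground = (-2.951, 0.415) m/s.
Velocity relative to ground = (-6.324, 1.958) + (-2.951, 0.415) = (-9.275, 2.372) m/s.
Bearing = atan2(-9.27, 2.37) = 284.35° clockwise from north.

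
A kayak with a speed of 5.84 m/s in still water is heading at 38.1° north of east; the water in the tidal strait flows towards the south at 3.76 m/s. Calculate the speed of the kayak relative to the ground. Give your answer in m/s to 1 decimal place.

Taking east as x and north as y: velocity relative to the water = (4.596, 3.603) m/s; the water relative to ground = (0.000, -3.760) m/s.
Velocity relative to ground = (4.596, 3.603) + (0.000, -3.760) = (4.596, -0.157) m/s.
Speed = |(4.596, -0.157)| = 4.598 m/s.

4.6 m/s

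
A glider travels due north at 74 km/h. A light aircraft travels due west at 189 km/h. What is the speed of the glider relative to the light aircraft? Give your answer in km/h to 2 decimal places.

Taking east as x and north as y: glider velocity = (0.000, 74.000) km/h; light aircraft velocity = (-189.000, 0.000) km/h.
Velocity of glider relative to light aircraft = (0.000, 74.000) − (-189.000, 0.000) = (189.000, 74.000) km/h.
Magnitude = |(189.000, 74.000)| = 202.970 km/h.

202.97 km/h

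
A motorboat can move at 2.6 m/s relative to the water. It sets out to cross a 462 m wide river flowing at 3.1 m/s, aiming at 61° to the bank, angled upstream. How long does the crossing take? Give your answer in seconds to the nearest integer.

The component of the motorboat's velocity perpendicular to the bank is 2.6 × sin 61° = 2.274 m/s.
The current is parallel to the bank, so it does not affect the crossing time.
Time = 462 / 2.274 = 203.165 s.

203 s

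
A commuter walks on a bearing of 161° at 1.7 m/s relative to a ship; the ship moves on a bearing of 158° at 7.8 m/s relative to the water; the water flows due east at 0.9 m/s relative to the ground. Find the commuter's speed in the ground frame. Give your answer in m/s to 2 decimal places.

In east/north components (m/s): commuter relative to ship = (0.553, -1.607); ship relative to water = (2.922, -7.232); water relative to ground = (0.900, 0.000).
Sum = (4.375, -8.839) m/s.
Speed = |(4.375, -8.839)| = 9.863 m/s.

9.86 m/s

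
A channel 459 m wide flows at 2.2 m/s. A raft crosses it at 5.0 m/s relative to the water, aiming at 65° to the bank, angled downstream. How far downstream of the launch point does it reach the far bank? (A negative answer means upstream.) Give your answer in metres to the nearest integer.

437 m

Perpendicular speed = 4.532 m/s; crossing time = 459 / 4.532 = 101.290 s.
Net downstream speed = 4.313 m/s.
Drift = 4.313 × 101.290 = 436.873 m (downstream).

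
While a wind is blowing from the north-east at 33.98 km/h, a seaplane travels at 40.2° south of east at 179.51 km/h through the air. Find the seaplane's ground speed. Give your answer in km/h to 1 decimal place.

Taking east as x and north as y: velocity relative to the air = (137.109, -115.866) km/h; the air relative to ground = (-24.027, -24.027) km/h.
Velocity relative to ground = (137.109, -115.866) + (-24.027, -24.027) = (113.082, -139.894) km/h.
Speed = |(113.082, -139.894)| = 179.882 km/h.

179.9 km/h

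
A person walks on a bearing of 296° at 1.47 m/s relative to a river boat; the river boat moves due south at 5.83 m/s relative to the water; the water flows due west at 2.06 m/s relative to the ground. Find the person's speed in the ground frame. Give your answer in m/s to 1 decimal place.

In east/north components (m/s): person relative to river boat = (-1.321, 0.644); river boat relative to water = (0.000, -5.830); water relative to ground = (-2.060, 0.000).
Sum = (-3.381, -5.186) m/s.
Speed = |(-3.381, -5.186)| = 6.191 m/s.

6.2 m/s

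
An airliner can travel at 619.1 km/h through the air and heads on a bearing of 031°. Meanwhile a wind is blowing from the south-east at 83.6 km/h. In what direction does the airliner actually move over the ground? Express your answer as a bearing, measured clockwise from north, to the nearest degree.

Taking east as x and north as y: velocity relative to the air = (318.860, 530.672) km/h; the air relative to ground = (-59.114, 59.114) km/h.
Velocity relative to ground = (318.860, 530.672) + (-59.114, 59.114) = (259.746, 589.786) km/h.
Bearing = atan2(259.75, 589.79) = 23.77° clockwise from north.

024°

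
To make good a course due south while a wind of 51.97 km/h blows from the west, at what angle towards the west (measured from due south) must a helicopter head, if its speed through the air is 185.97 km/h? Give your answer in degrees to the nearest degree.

The wind pushes perpendicular to the desired track; the heading must have a component into the wind equal to 51.97 km/h: 185.97 sin θ = 51.97.
sin θ = 0.2795, so θ = 16.228°.

16°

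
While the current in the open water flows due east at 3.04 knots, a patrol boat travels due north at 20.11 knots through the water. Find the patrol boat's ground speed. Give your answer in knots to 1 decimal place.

Taking east as x and north as y: velocity relative to the water = (0.000, 20.110) knots; the water relative to ground = (3.040, 0.000) knots.
Velocity relative to ground = (0.000, 20.110) + (3.040, 0.000) = (3.040, 20.110) knots.
Speed = |(3.040, 20.110)| = 20.338 knots.

20.3 knots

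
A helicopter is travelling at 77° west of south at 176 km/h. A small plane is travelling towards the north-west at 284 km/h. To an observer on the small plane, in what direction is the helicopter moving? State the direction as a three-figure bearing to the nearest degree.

173°

Taking east as x and north as y: helicopter velocity = (-171.489, -39.591) km/h; small plane velocity = (-200.818, 200.818) km/h.
Velocity of helicopter relative to small plane = (-171.489, -39.591) − (-200.818, 200.818) = (29.329, -240.410) km/h.
Bearing = atan2(29.33, -240.41) = 173.04° clockwise from north.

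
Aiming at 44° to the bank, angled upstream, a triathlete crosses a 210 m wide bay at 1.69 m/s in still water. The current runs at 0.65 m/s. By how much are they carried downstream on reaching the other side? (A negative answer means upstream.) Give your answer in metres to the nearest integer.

-101 m

Perpendicular speed = 1.174 m/s; crossing time = 210 / 1.174 = 178.880 s.
Net downstream speed = -0.566 m/s.
Drift = -0.566 × 178.880 = -101.189 m (upstream).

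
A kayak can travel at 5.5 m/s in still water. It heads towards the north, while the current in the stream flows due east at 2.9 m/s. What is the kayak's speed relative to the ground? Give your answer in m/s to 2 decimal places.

6.22 m/s

Taking east as x and north as y: velocity relative to the water = (0.000, 5.500) m/s; the water relative to ground = (2.900, 0.000) m/s.
Velocity relative to ground = (0.000, 5.500) + (2.900, 0.000) = (2.900, 5.500) m/s.
Speed = |(2.900, 5.500)| = 6.218 m/s.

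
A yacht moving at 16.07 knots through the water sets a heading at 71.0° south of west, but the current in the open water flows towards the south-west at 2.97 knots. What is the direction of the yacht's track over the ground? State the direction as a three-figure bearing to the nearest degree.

Taking east as x and north as y: velocity relative to the water = (-5.232, -15.194) knots; the water relative to ground = (-2.100, -2.100) knots.
Velocity relative to ground = (-5.232, -15.194) + (-2.100, -2.100) = (-7.332, -17.295) knots.
Bearing = atan2(-7.33, -17.29) = 202.97° clockwise from north.

203°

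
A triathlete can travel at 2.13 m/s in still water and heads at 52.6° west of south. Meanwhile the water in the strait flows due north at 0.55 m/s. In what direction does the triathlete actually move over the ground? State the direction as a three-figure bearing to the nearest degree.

246°

Taking east as x and north as y: velocity relative to the water = (-1.692, -1.294) m/s; the water relative to ground = (0.000, 0.550) m/s.
Velocity relative to ground = (-1.692, -1.294) + (0.000, 0.550) = (-1.692, -0.744) m/s.
Bearing = atan2(-1.69, -0.74) = 246.27° clockwise from north.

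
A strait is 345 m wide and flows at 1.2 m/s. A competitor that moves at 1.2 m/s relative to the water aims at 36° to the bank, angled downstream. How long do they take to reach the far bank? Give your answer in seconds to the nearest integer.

489 s

The component of the competitor's velocity perpendicular to the bank is 1.2 × sin 36° = 0.705 m/s.
Only the cross-stream component determines the crossing time; the current contributes nothing perpendicular to the bank.
Time = 345 / 0.705 = 489.124 s.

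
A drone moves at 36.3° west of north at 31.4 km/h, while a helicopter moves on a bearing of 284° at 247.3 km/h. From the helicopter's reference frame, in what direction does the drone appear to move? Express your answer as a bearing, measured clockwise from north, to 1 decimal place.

098.9°

Taking east as x and north as y: drone velocity = (-18.589, 25.306) km/h; helicopter velocity = (-239.954, 59.827) km/h.
Velocity of drone relative to helicopter = (-18.589, 25.306) − (-239.954, 59.827) = (221.365, -34.521) km/h.
Bearing = atan2(221.36, -34.52) = 98.86° clockwise from north.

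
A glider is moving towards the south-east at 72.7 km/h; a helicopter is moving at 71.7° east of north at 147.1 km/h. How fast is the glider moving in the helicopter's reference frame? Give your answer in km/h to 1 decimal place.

131.6 km/h

Taking east as x and north as y: glider velocity = (51.407, -51.407) km/h; helicopter velocity = (139.660, 46.188) km/h.
Velocity of glider relative to helicopter = (51.407, -51.407) − (139.660, 46.188) = (-88.254, -97.595) km/h.
Magnitude = |(-88.254, -97.595)| = 131.581 km/h.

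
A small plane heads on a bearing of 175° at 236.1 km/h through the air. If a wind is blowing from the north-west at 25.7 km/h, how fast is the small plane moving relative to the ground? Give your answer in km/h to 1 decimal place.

Taking east as x and north as y: velocity relative to the air = (20.577, -235.202) km/h; the air relative to ground = (18.173, -18.173) km/h.
Velocity relative to ground = (20.577, -235.202) + (18.173, -18.173) = (38.750, -253.374) km/h.
Speed = |(38.750, -253.374)| = 256.320 km/h.

256.3 km/h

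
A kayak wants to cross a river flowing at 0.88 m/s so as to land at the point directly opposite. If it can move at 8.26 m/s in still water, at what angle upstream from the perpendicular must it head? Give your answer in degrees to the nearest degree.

To cancel the current, the upstream component of the kayak's velocity must equal the flow: 8.26 sin θ = 0.88.
sin θ = 0.88 / 8.26 = 0.1065.
θ = arcsin(0.1065) = 6.116°.

6°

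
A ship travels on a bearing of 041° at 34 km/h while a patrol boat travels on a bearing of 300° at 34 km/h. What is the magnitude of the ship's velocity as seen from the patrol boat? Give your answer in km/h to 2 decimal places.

52.47 km/h

Taking east as x and north as y: ship velocity = (22.306, 25.660) km/h; patrol boat velocity = (-29.445, 17.000) km/h.
Velocity of ship relative to patrol boat = (22.306, 25.660) − (-29.445, 17.000) = (51.751, 8.660) km/h.
Magnitude = |(51.751, 8.660)| = 52.470 km/h.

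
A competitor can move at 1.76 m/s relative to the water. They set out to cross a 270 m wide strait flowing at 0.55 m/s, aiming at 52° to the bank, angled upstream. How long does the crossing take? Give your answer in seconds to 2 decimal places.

194.68 s

The component of the competitor's velocity perpendicular to the bank is 1.76 × sin 52° = 1.387 m/s.
Only the cross-stream component determines the crossing time; the current contributes nothing perpendicular to the bank.
Time = 270 / 1.387 = 194.679 s.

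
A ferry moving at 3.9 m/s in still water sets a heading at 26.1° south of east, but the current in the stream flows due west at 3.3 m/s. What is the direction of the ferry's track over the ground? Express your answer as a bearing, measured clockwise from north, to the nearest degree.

173°

Taking east as x and north as y: velocity relative to the water = (3.502, -1.716) m/s; the water relative to ground = (-3.300, 0.000) m/s.
Velocity relative to ground = (3.502, -1.716) + (-3.300, 0.000) = (0.202, -1.716) m/s.
Bearing = atan2(0.20, -1.72) = 173.28° clockwise from north.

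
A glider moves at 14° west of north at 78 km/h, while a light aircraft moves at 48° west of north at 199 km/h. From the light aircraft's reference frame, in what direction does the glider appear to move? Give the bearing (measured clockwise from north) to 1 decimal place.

Taking east as x and north as y: glider velocity = (-18.870, 75.683) km/h; light aircraft velocity = (-147.886, 133.157) km/h.
Velocity of glider relative to light aircraft = (-18.870, 75.683) − (-147.886, 133.157) = (129.016, -57.474) km/h.
Bearing = atan2(129.02, -57.47) = 114.01° clockwise from north.

114.0°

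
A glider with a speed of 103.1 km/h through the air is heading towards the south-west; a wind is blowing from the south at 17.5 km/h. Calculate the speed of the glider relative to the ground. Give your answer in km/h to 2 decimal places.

Taking east as x and north as y: velocity relative to the air = (-72.903, -72.903) km/h; the air relative to ground = (0.000, 17.500) km/h.
Velocity relative to ground = (-72.903, -72.903) + (0.000, 17.500) = (-72.903, -55.403) km/h.
Speed = |(-72.903, -55.403)| = 91.566 km/h.

91.57 km/h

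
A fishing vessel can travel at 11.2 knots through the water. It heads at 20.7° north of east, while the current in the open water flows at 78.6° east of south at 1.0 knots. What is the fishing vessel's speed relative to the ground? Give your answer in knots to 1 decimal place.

Taking east as x and north as y: velocity relative to the water = (10.477, 3.959) knots; the water relative to ground = (0.980, -0.198) knots.
Velocity relative to ground = (10.477, 3.959) + (0.980, -0.198) = (11.457, 3.761) knots.
Speed = |(11.457, 3.761)| = 12.059 knots.

12.1 knots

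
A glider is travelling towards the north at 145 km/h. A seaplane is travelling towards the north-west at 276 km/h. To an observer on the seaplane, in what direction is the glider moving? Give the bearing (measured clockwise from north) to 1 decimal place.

Taking east as x and north as y: glider velocity = (0.000, 145.000) km/h; seaplane velocity = (-195.161, 195.161) km/h.
Velocity of glider relative to seaplane = (0.000, 145.000) − (-195.161, 195.161) = (195.161, -50.161) km/h.
Bearing = atan2(195.16, -50.16) = 104.41° clockwise from north.

104.4°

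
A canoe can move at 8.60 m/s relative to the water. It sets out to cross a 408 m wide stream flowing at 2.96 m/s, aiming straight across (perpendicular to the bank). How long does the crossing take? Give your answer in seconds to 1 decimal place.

The component of the canoe's velocity perpendicular to the bank is 8.60 m/s.
Only the cross-stream component determines the crossing time; the current contributes nothing perpendicular to the bank.
Time = 408 / 8.600 = 47.442 s.

47.4 s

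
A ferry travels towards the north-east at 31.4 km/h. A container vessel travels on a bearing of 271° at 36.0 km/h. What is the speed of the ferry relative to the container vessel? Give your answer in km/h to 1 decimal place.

62.1 km/h

Taking east as x and north as y: ferry velocity = (22.203, 22.203) km/h; container vessel velocity = (-35.995, 0.628) km/h.
Velocity of ferry relative to container vessel = (22.203, 22.203) − (-35.995, 0.628) = (58.198, 21.575) km/h.
Magnitude = |(58.198, 21.575)| = 62.068 km/h.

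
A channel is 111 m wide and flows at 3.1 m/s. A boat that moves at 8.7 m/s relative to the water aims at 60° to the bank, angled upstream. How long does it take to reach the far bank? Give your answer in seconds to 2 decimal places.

14.73 s

The component of the boat's velocity perpendicular to the bank is 8.7 × sin 60° = 7.534 m/s.
The flow acts along the bank and has no component across it.
Time = 111 / 7.534 = 14.732 s.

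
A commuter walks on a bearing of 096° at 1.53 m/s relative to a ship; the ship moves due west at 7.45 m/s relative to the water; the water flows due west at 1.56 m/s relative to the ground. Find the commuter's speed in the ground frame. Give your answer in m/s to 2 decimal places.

7.49 m/s

In east/north components (m/s): commuter relative to ship = (1.522, -0.160); ship relative to water = (-7.450, 0.000); water relative to ground = (-1.560, 0.000).
Sum = (-7.488, -0.160) m/s.
Speed = |(-7.488, -0.160)| = 7.490 m/s.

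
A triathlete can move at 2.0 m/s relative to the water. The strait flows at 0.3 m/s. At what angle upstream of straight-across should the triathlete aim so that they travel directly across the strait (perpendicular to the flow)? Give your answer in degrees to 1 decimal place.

8.6°

To cancel the current, the upstream component of the triathlete's velocity must equal the flow: 2.0 sin θ = 0.3.
sin θ = 0.3 / 2.0 = 0.1500.
θ = arcsin(0.1500) = 8.627°.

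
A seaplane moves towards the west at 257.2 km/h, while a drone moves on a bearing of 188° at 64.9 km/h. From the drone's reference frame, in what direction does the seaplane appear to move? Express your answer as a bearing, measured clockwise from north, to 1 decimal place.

Taking east as x and north as y: seaplane velocity = (-257.200, 0.000) km/h; drone velocity = (-9.032, -64.268) km/h.
Velocity of seaplane relative to drone = (-257.200, 0.000) − (-9.032, -64.268) = (-248.168, 64.268) km/h.
Bearing = atan2(-248.17, 64.27) = 284.52° clockwise from north.

284.5°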